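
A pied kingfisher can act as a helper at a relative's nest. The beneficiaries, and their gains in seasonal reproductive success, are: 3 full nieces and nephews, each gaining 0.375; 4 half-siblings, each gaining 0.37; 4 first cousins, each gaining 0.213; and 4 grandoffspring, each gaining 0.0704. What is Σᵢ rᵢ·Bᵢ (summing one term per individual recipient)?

r to a full niece or nephew = 0.25 (full aunt/uncle↔niece/nephew: two paths of length 3 through the shared grandparent pair: r = 2·(1/2)^3 = 1/4).
r to a half-sibling = 1/4 (half-sibs share one parent — one path of length 2: r = (1/2)^2 = 1/4).
r to a first cousin = 0.125 (first cousins share one grandparent pair — two paths of length 4: r = 2·(1/2)^4 = 1/8).
r to a grandoffspring = 0.25 (two parent–offspring links: r = (1/2)^2 = 1/4).
Summing one r·B term per recipient: 3·0.25·0.375 + 4·0.25·0.37 + 4·0.125·0.213 + 4·0.25·0.0704 = 0.82815.

0.82815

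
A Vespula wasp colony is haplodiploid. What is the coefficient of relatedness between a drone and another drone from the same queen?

0.5

Haploid brothers each carry a random half of the queen's diploid genome, so on average they share half: r = 1/2.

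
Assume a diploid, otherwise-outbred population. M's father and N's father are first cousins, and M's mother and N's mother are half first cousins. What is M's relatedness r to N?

0.046875

Relatedness sums over independent paths through distinct common ancestors.
M and N are related in two ways: second cousins through their fathers (r = 1/32) and half second cousins through their mothers (r = 1/64).
r = 1/32 + 1/64 = 3/64 = 0.046875.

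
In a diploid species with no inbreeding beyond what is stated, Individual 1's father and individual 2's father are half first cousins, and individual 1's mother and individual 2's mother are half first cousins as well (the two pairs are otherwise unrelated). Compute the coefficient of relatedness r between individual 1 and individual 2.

With two independent routes of shared ancestry, r is the sum of the two contributions.
Individual 1 and individual 2 are related in two ways: half second cousins through their fathers (r = 1/64) and half second cousins through their mothers (r = 1/64).
r = 1/64 + 1/64 = 1/32 = 0.03125.

0.03125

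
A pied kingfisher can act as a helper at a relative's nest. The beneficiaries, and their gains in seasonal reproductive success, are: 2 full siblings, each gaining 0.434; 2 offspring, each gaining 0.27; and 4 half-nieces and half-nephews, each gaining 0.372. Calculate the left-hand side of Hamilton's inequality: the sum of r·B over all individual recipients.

r to a full sibling = 1/2 (full sibs share both parents — two paths of length 2: r = 2·(1/2)^2 = 1/2).
r to an offspring = 0.5 (one parent–offspring link: r = (1/2)^1 = 1/2).
r to a half-niece or half-nephew = 1/8 (half-aunt/uncle↔niece/nephew: one path of length 3: r = (1/2)^3 = 1/8).
Summing one r·B term per recipient: 2·0.5·0.434 + 2·0.5·0.27 + 4·0.125·0.372 = 0.89.

0.89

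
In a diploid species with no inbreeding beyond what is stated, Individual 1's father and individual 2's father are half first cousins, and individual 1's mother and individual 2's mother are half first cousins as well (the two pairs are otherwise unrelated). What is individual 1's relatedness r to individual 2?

0.03125

With two independent routes of shared ancestry, r is the sum of the two contributions.
Individual 1 and individual 2 are related in two ways: half second cousins through their fathers (r = 1/64) and half second cousins through their mothers (r = 1/64).
r = 1/64 + 1/64 = 0.03125.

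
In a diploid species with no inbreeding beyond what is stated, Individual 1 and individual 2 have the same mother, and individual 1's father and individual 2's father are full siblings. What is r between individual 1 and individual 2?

Wright's path rule: contributions from independent ancestry routes add.
Individual 1 and individual 2 are related in two ways: half-sibs through their shared mother (r = 1/4) and first cousins through their fathers (r = 1/8).
r = 1/4 + 1/8 = 0.375.

0.375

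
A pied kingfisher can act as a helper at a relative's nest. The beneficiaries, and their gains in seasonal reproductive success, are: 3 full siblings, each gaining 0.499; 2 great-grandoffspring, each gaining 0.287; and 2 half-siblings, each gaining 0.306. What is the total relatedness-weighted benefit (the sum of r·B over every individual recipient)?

r to a full sibling = 1/2 (full sibs share both parents — two paths of length 2: r = 2·(1/2)^2 = 1/2).
r to a great-grandoffspring = 0.125 (three parent–offspring links: r = (1/2)^3 = 1/8).
r to a half-sibling = 1/4 (half-sibs share one parent — one path of length 2: r = (1/2)^2 = 1/4).
Summing one r·B term per recipient: 3·0.5·0.499 + 2·0.125·0.287 + 2·0.25·0.306 = 0.97325.

0.97325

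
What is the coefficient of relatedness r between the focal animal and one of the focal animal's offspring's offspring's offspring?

0.125

Each parent–offspring link contributes a factor of 1/2, and independent paths through distinct common ancestors add.
Three parent–offspring links: r = (1/2)^3 = 1/8.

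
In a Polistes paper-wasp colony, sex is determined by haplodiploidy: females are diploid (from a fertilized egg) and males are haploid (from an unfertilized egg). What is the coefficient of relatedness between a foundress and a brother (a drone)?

Her haploid brother carries none of their father's genes and a random half of their mother's genome; that half matches the maternal half of her own genome with probability 1/2: r = 1/2 · 1/2 = 1/4.

0.25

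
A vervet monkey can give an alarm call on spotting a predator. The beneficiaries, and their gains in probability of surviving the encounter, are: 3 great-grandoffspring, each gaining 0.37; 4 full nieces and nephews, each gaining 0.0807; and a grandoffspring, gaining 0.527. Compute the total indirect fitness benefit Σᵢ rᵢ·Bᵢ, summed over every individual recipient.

r to a great-grandoffspring = 0.125 (three parent–offspring links: r = (1/2)^3 = 1/8).
r to a full niece or nephew = 1/4 (full aunt/uncle↔niece/nephew: two paths of length 3 through the shared grandparent pair: r = 2·(1/2)^3 = 1/4).
r to a grandoffspring = 0.25 (two parent–offspring links: r = (1/2)^2 = 1/4).
Summing one r·B term per recipient: 3·0.125·0.37 + 4·0.25·0.0807 + 1·0.25·0.527 = 0.3512.

0.3512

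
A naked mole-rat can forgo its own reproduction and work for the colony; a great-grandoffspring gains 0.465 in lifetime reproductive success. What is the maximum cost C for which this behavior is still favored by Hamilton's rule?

0.058125

r to a great-grandoffspring = 0.125 (three parent–offspring links: r = (1/2)^3 = 1/8).
Hamilton's rule: n·r·B > C, so the trait is favored while C < n·r·B = 1·0.125·0.465 = 0.058125.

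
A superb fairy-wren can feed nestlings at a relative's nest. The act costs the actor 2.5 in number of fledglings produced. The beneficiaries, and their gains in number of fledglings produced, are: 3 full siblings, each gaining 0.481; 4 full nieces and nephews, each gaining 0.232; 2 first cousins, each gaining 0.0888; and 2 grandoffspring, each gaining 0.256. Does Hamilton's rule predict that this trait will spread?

No

Hamilton's rule: the trait is favored when the sum of r·B over every recipient exceeds the actor's cost C.
r to a full sibling = 1/2 (full sibs share both parents — two paths of length 2: r = 2·(1/2)^2 = 1/2).
r to a full niece or nephew = 0.25 (full aunt/uncle↔niece/nephew: two paths of length 3 through the shared grandparent pair: r = 2·(1/2)^3 = 1/4).
r to a first cousin = 0.125 (first cousins share one grandparent pair — two paths of length 4: r = 2·(1/2)^4 = 1/8).
r to a grandoffspring = 1/4 (two parent–offspring links: r = (1/2)^2 = 1/4).
Summing one r·B term per recipient: 3·0.5·0.481 + 4·0.25·0.232 + 2·0.125·0.0888 + 2·0.25·0.256 = 1.1037.
1.1037 < 2.5: the indirect benefit is less than the cost.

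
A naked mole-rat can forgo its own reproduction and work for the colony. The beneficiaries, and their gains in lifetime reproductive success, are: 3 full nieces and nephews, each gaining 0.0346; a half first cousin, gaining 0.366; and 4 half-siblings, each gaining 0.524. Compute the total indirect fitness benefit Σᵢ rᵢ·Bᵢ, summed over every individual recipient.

0.572825

r to a full niece or nephew = 0.25 (full aunt/uncle↔niece/nephew: two paths of length 3 through the shared grandparent pair: r = 2·(1/2)^3 = 1/4).
r to a half first cousin = 0.0625 (half first cousins share one grandparent — one path of length 4: r = (1/2)^4 = 1/16).
r to a half-sibling = 1/4 (half-sibs share one parent — one path of length 2: r = (1/2)^2 = 1/4).
Summing one r·B term per recipient: 3·0.25·0.0346 + 1·0.0625·0.366 + 4·0.25·0.524 = 0.572825.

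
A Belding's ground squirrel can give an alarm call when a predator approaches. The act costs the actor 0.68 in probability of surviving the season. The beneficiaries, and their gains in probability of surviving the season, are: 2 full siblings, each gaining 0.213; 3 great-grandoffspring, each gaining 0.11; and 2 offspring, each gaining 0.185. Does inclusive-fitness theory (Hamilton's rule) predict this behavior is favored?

Hamilton's rule: the trait is favored when the sum of r·B over every recipient exceeds the actor's cost C.
r to a full sibling = 1/2 (full sibs share both parents — two paths of length 2: r = 2·(1/2)^2 = 1/2).
r to a great-grandoffspring = 0.125 (three parent–offspring links: r = (1/2)^3 = 1/8).
r to an offspring = 1/2 (one parent–offspring link: r = (1/2)^1 = 1/2).
Summing one r·B term per recipient: 2·0.5·0.213 + 3·0.125·0.11 + 2·0.5·0.185 = 0.43925.
0.43925 < 0.68: the indirect benefit is less than the cost.

No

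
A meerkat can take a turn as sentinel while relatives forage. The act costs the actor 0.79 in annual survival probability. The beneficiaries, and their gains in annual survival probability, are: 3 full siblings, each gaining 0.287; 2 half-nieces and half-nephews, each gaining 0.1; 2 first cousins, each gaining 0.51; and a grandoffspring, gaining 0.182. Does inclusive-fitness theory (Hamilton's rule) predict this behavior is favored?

No

Hamilton's rule: the trait is favored when the sum of r·B over every recipient exceeds the actor's cost C.
r to a full sibling = 0.5 (full sibs share both parents — two paths of length 2: r = 2·(1/2)^2 = 1/2).
r to a half-niece or half-nephew = 0.125 (half-aunt/uncle↔niece/nephew: one path of length 3: r = (1/2)^3 = 1/8).
r to a first cousin = 0.125 (first cousins share one grandparent pair — two paths of length 4: r = 2·(1/2)^4 = 1/8).
r to a grandoffspring = 0.25 (two parent–offspring links: r = (1/2)^2 = 1/4).
Summing one r·B term per recipient: 3·0.5·0.287 + 2·0.125·0.1 + 2·0.125·0.51 + 1·0.25·0.182 = 0.6285.
0.6285 < 0.79: the indirect benefit is less than the cost.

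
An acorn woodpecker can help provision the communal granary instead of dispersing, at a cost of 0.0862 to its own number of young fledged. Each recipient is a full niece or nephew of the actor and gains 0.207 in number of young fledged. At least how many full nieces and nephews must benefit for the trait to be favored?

2

r to a full niece or nephew = 0.25 (full aunt/uncle↔niece/nephew: two paths of length 3 through the shared grandparent pair: r = 2·(1/2)^3 = 1/4).
Hamilton's rule: n·r·B > C  ⇒  n > C/(r·B) = 0.0862/(0.25·0.207) = 1.666.
The smallest integer exceeding 1.666 is 2.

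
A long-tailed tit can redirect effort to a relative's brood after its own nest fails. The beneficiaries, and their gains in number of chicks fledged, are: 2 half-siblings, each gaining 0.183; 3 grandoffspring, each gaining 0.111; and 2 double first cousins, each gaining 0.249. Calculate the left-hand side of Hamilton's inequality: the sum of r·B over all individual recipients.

0.29925

r to a half-sibling = 0.25 (half-sibs share one parent — one path of length 2: r = (1/2)^2 = 1/4).
r to a grandoffspring = 0.25 (two parent–offspring links: r = (1/2)^2 = 1/4).
r to a double first cousin = 1/4 (double first cousins share both grandparent pairs — four paths of length 4: r = 4·(1/2)^4 = 1/4).
Summing one r·B term per recipient: 2·0.25·0.183 + 3·0.25·0.111 + 2·0.25·0.249 = 0.29925.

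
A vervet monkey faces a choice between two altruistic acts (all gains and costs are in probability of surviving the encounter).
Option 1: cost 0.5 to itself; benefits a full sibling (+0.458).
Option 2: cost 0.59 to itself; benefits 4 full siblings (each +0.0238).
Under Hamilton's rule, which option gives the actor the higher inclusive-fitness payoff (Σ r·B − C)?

Option 1

Option 1: r to a full sibling = 0.5.
Option 1: Σ r·B − C = (1·0.5·0.458) − 0.5 = -0.271.
Option 2: r to a full sibling = 0.5.
Option 2: Σ r·B − C = (4·0.5·0.0238) − 0.59 = -0.5424.
Option 1 has the higher net inclusive-fitness payoff.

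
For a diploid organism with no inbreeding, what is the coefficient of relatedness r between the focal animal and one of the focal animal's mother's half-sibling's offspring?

Each parent–offspring link contributes a factor of 1/2, and independent paths through distinct common ancestors add.
Half first cousins share one grandparent — one path of length 4: r = (1/2)^4 = 1/16.

0.0625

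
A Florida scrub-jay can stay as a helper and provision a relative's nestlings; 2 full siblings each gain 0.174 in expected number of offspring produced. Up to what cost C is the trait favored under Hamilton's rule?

0.174

r to a full sibling = 1/2 (full sibs share both parents — two paths of length 2: r = 2·(1/2)^2 = 1/2).
Hamilton's rule: n·r·B > C, so the trait is favored while C < n·r·B = 2·0.5·0.174 = 0.174.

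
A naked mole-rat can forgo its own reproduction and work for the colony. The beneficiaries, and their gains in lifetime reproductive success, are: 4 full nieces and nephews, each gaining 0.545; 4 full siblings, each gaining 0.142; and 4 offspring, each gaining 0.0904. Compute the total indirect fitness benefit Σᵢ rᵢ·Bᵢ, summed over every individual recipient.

1.0098

r to a full niece or nephew = 1/4 (full aunt/uncle↔niece/nephew: two paths of length 3 through the shared grandparent pair: r = 2·(1/2)^3 = 1/4).
r to a full sibling = 0.5 (full sibs share both parents — two paths of length 2: r = 2·(1/2)^2 = 1/2).
r to an offspring = 0.5 (one parent–offspring link: r = (1/2)^1 = 1/2).
Summing one r·B term per recipient: 4·0.25·0.545 + 4·0.5·0.142 + 4·0.5·0.0904 = 1.0098.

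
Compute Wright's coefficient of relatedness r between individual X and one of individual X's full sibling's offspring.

Each parent–offspring link contributes a factor of 1/2, and independent paths through distinct common ancestors add.
Full aunt/uncle↔niece/nephew: two paths of length 3 through the shared grandparent pair: r = 2·(1/2)^3 = 1/4.

0.25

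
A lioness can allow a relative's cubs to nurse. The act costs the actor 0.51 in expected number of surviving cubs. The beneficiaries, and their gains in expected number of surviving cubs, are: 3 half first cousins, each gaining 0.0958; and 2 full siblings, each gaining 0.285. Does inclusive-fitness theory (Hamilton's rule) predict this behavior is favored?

No

Hamilton's rule: the trait is favored when the sum of r·B over every recipient exceeds the actor's cost C.
r to a half first cousin = 1/16 (half first cousins share one grandparent — one path of length 4: r = (1/2)^4 = 1/16).
r to a full sibling = 1/2 (full sibs share both parents — two paths of length 2: r = 2·(1/2)^2 = 1/2).
Summing one r·B term per recipient: 3·0.0625·0.0958 + 2·0.5·0.285 = 0.3029625.
0.3029625 < 0.51: the indirect benefit is less than the cost.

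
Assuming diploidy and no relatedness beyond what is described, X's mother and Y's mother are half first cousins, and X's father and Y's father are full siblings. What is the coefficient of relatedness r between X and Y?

Relatedness sums over independent paths through distinct common ancestors.
X and Y are related in two ways: half second cousins through their mothers (r = 1/64) and first cousins through their fathers (r = 1/8).
r = 1/64 + 1/8 = 9/64 = 0.140625.

0.140625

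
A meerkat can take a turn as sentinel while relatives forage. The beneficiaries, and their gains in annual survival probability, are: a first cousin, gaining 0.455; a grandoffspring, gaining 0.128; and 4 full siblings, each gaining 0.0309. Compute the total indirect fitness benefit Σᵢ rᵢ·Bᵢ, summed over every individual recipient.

r to a first cousin = 0.125 (first cousins share one grandparent pair — two paths of length 4: r = 2·(1/2)^4 = 1/8).
r to a grandoffspring = 0.25 (two parent–offspring links: r = (1/2)^2 = 1/4).
r to a full sibling = 0.5 (full sibs share both parents — two paths of length 2: r = 2·(1/2)^2 = 1/2).
Summing one r·B term per recipient: 1·0.125·0.455 + 1·0.25·0.128 + 4·0.5·0.0309 = 0.150675.

0.150675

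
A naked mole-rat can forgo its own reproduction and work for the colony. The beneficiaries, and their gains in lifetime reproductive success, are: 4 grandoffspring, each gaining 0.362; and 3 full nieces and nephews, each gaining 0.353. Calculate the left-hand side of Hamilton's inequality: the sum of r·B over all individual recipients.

0.62675

r to a grandoffspring = 1/4 (two parent–offspring links: r = (1/2)^2 = 1/4).
r to a full niece or nephew = 1/4 (full aunt/uncle↔niece/nephew: two paths of length 3 through the shared grandparent pair: r = 2·(1/2)^3 = 1/4).
Summing one r·B term per recipient: 4·0.25·0.362 + 3·0.25·0.353 = 0.62675.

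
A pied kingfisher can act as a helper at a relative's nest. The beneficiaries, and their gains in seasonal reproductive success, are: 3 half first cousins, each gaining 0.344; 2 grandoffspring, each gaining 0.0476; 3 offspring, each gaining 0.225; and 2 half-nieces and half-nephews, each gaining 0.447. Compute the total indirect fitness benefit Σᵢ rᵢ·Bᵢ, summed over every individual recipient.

r to a half first cousin = 1/16 (half first cousins share one grandparent — one path of length 4: r = (1/2)^4 = 1/16).
r to a grandoffspring = 0.25 (two parent–offspring links: r = (1/2)^2 = 1/4).
r to an offspring = 1/2 (one parent–offspring link: r = (1/2)^1 = 1/2).
r to a half-niece or half-nephew = 1/8 (half-aunt/uncle↔niece/nephew: one path of length 3: r = (1/2)^3 = 1/8).
Summing one r·B term per recipient: 3·0.0625·0.344 + 2·0.25·0.0476 + 3·0.5·0.225 + 2·0.125·0.447 = 0.53755.

0.53755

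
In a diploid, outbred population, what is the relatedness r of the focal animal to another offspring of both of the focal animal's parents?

0.5

Each parent–offspring link contributes a factor of 1/2, and independent paths through distinct common ancestors add.
Full sibs share both parents — two paths of length 2: r = 2·(1/2)^2 = 1/2.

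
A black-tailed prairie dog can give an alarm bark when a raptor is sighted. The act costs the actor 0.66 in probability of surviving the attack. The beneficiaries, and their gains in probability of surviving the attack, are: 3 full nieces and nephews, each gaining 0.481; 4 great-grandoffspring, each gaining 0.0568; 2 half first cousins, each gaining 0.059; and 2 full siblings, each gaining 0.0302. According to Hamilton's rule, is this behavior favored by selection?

Hamilton's rule: the trait is favored when the sum of r·B over every recipient exceeds the actor's cost C.
r to a full niece or nephew = 1/4 (full aunt/uncle↔niece/nephew: two paths of length 3 through the shared grandparent pair: r = 2·(1/2)^3 = 1/4).
r to a great-grandoffspring = 1/8 (three parent–offspring links: r = (1/2)^3 = 1/8).
r to a half first cousin = 0.0625 (half first cousins share one grandparent — one path of length 4: r = (1/2)^4 = 1/16).
r to a full sibling = 0.5 (full sibs share both parents — two paths of length 2: r = 2·(1/2)^2 = 1/2).
Summing one r·B term per recipient: 3·0.25·0.481 + 4·0.125·0.0568 + 2·0.0625·0.059 + 2·0.5·0.0302 = 0.426725.
0.426725 < 0.66: the indirect benefit is less than the cost.

No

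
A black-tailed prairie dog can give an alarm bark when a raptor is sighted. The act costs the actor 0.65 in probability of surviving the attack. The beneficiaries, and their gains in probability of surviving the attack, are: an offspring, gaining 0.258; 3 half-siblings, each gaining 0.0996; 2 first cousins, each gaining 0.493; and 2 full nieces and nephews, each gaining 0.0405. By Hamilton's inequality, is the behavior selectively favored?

Hamilton's rule: the trait is favored when the sum of r·B over every recipient exceeds the actor's cost C.
r to an offspring = 1/2 (one parent–offspring link: r = (1/2)^1 = 1/2).
r to a half-sibling = 1/4 (half-sibs share one parent — one path of length 2: r = (1/2)^2 = 1/4).
r to a first cousin = 1/8 (first cousins share one grandparent pair — two paths of length 4: r = 2·(1/2)^4 = 1/8).
r to a full niece or nephew = 1/4 (full aunt/uncle↔niece/nephew: two paths of length 3 through the shared grandparent pair: r = 2·(1/2)^3 = 1/4).
Summing one r·B term per recipient: 1·0.5·0.258 + 3·0.25·0.0996 + 2·0.125·0.493 + 2·0.25·0.0405 = 0.3472.
0.3472 < 0.65: the indirect benefit is less than the cost.

No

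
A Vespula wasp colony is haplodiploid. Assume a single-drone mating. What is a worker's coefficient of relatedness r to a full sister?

Haplodiploid full sisters inherit their father's entire haploid genome identically (contributing 1/2) and on average half of their mother's contribution (1/2 · 1/2 = 1/4); r = 1/2 + 1/4 = 3/4.

0.75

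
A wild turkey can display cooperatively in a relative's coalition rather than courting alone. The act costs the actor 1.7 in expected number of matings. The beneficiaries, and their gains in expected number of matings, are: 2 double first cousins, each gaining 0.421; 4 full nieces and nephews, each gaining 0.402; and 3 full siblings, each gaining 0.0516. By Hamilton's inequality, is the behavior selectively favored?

Hamilton's rule: the trait is favored when the sum of r·B over every recipient exceeds the actor's cost C.
r to a double first cousin = 0.25 (double first cousins share both grandparent pairs — four paths of length 4: r = 4·(1/2)^4 = 1/4).
r to a full niece or nephew = 0.25 (full aunt/uncle↔niece/nephew: two paths of length 3 through the shared grandparent pair: r = 2·(1/2)^3 = 1/4).
r to a full sibling = 1/2 (full sibs share both parents — two paths of length 2: r = 2·(1/2)^2 = 1/2).
Summing one r·B term per recipient: 2·0.25·0.421 + 4·0.25·0.402 + 3·0.5·0.0516 = 0.6899.
0.6899 < 1.7: the indirect benefit is less than the cost.

No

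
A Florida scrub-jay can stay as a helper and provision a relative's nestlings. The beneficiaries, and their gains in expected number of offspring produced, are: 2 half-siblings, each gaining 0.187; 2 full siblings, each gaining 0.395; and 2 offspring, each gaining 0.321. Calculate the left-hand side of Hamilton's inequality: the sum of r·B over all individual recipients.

0.8095

r to a half-sibling = 1/4 (half-sibs share one parent — one path of length 2: r = (1/2)^2 = 1/4).
r to a full sibling = 0.5 (full sibs share both parents — two paths of length 2: r = 2·(1/2)^2 = 1/2).
r to an offspring = 0.5 (one parent–offspring link: r = (1/2)^1 = 1/2).
Summing one r·B term per recipient: 2·0.25·0.187 + 2·0.5·0.395 + 2·0.5·0.321 = 0.8095.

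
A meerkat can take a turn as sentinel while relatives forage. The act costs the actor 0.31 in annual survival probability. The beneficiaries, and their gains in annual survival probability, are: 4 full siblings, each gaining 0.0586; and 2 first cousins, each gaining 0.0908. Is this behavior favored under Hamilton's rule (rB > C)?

Hamilton's rule: the trait is favored when the sum of r·B over every recipient exceeds the actor's cost C.
r to a full sibling = 1/2 (full sibs share both parents — two paths of length 2: r = 2·(1/2)^2 = 1/2).
r to a first cousin = 1/8 (first cousins share one grandparent pair — two paths of length 4: r = 2·(1/2)^4 = 1/8).
Summing one r·B term per recipient: 4·0.5·0.0586 + 2·0.125·0.0908 = 0.1399.
0.1399 < 0.31: the indirect benefit is less than the cost.

No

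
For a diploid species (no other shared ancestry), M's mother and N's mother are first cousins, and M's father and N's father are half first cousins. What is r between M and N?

Relatedness sums over independent paths through distinct common ancestors.
M and N are related in two ways: second cousins through their mothers (r = 1/32) and half second cousins through their fathers (r = 1/64).
r = 1/32 + 1/64 = 0.046875.

0.046875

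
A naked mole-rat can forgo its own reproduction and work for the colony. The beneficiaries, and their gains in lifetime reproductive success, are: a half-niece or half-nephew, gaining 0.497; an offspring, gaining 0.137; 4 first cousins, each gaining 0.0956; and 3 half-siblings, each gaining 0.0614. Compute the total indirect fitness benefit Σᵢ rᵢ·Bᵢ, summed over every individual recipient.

0.224475

r to a half-niece or half-nephew = 0.125 (half-aunt/uncle↔niece/nephew: one path of length 3: r = (1/2)^3 = 1/8).
r to an offspring = 0.5 (one parent–offspring link: r = (1/2)^1 = 1/2).
r to a first cousin = 0.125 (first cousins share one grandparent pair — two paths of length 4: r = 2·(1/2)^4 = 1/8).
r to a half-sibling = 0.25 (half-sibs share one parent — one path of length 2: r = (1/2)^2 = 1/4).
Summing one r·B term per recipient: 1·0.125·0.497 + 1·0.5·0.137 + 4·0.125·0.0956 + 3·0.25·0.0614 = 0.224475.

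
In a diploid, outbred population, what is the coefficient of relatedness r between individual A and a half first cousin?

Half first cousins share one grandparent — one path of length 4: r = (1/2)^4 = 1/16.

0.0625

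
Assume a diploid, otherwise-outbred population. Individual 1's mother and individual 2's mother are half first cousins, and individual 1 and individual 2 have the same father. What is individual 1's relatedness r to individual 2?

0.265625

With two independent routes of shared ancestry, r is the sum of the two contributions.
Individual 1 and individual 2 are related in two ways: half second cousins through their mothers (r = 1/64) and half-sibs through their shared father (r = 1/4).
r = 1/64 + 1/4 = 17/64 = 0.265625.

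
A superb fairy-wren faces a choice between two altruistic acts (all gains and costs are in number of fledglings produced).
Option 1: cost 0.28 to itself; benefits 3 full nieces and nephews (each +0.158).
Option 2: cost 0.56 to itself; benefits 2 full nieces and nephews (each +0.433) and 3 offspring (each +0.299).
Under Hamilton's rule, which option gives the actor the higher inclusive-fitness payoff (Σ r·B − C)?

Option 1: r to a full niece or nephew = 0.25.
Option 1: Σ r·B − C = (3·0.25·0.158) − 0.28 = -0.1615.
Option 2: r to a full niece or nephew = 0.25.
Option 2: r to an offspring = 0.5.
Option 2: Σ r·B − C = (2·0.25·0.433 + 3·0.5·0.299) − 0.56 = 0.105.
Option 2 has the higher net inclusive-fitness payoff.

Option 2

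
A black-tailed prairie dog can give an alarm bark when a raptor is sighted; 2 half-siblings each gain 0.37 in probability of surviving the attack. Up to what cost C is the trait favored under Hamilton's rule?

0.185

r to a half-sibling = 0.25 (half-sibs share one parent — one path of length 2: r = (1/2)^2 = 1/4).
Hamilton's rule: n·r·B > C, so the trait is favored while C < n·r·B = 2·0.25·0.37 = 0.185.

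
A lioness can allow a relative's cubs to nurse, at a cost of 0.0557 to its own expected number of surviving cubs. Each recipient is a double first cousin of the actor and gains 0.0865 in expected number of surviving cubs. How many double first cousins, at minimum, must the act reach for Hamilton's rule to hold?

3

r to a double first cousin = 0.25 (double first cousins share both grandparent pairs — four paths of length 4: r = 4·(1/2)^4 = 1/4).
Hamilton's rule: n·r·B > C  ⇒  n > C/(r·B) = 0.0557/(0.25·0.0865) = 2.576.
The smallest integer exceeding 2.576 is 3.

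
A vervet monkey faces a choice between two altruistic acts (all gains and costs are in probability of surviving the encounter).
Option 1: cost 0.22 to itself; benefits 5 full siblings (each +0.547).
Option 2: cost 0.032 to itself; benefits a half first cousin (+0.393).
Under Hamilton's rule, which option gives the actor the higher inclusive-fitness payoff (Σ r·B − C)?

Option 1

Option 1: r to a full sibling = 0.5.
Option 1: Σ r·B − C = (5·0.5·0.547) − 0.22 = 1.1475.
Option 2: r to a half first cousin = 0.0625.
Option 2: Σ r·B − C = (1·0.0625·0.393) − 0.032 = -0.0074375.
Option 1 has the higher net inclusive-fitness payoff.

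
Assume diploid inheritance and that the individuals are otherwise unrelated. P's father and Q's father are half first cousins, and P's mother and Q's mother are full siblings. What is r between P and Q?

0.140625

Wright's path rule: contributions from independent ancestry routes add.
P and Q are related in two ways: half second cousins through their fathers (r = 1/64) and first cousins through their mothers (r = 1/8).
r = 1/64 + 1/8 = 9/64 = 0.140625.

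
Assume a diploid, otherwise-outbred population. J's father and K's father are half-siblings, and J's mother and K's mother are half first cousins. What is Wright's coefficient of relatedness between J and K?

0.078125

Independent pedigree routes through distinct common ancestors add.
J and K are related in two ways: half first cousins through their fathers (r = 1/16) and half second cousins through their mothers (r = 1/64).
r = 1/16 + 1/64 = 5/64 = 0.078125.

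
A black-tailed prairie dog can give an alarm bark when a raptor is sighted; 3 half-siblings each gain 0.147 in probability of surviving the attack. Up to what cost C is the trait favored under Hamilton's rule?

r to a half-sibling = 1/4 (half-sibs share one parent — one path of length 2: r = (1/2)^2 = 1/4).
Hamilton's rule: n·r·B > C, so the trait is favored while C < n·r·B = 3·0.25·0.147 = 0.11025.

0.11025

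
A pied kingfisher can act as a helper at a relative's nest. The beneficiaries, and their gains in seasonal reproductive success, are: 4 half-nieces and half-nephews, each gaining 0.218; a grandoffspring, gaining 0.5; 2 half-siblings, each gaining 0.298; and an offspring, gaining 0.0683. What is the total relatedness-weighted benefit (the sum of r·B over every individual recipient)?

0.41715

r to a half-niece or half-nephew = 1/8 (half-aunt/uncle↔niece/nephew: one path of length 3: r = (1/2)^3 = 1/8).
r to a grandoffspring = 1/4 (two parent–offspring links: r = (1/2)^2 = 1/4).
r to a half-sibling = 0.25 (half-sibs share one parent — one path of length 2: r = (1/2)^2 = 1/4).
r to an offspring = 1/2 (one parent–offspring link: r = (1/2)^1 = 1/2).
Summing one r·B term per recipient: 4·0.125·0.218 + 1·0.25·0.5 + 2·0.25·0.298 + 1·0.5·0.0683 = 0.41715.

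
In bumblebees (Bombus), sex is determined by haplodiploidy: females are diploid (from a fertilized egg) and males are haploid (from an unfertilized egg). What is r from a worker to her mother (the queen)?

0.5

One meiotic link between diploid queen and diploid daughter: r = 1/2.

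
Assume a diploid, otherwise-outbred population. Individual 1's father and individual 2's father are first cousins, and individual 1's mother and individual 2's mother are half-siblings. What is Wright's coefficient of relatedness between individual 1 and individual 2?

Relatedness sums over independent paths through distinct common ancestors.
Individual 1 and individual 2 are related in two ways: second cousins through their fathers (r = 1/32) and half first cousins through their mothers (r = 1/16).
r = 1/32 + 1/16 = 0.09375.

0.09375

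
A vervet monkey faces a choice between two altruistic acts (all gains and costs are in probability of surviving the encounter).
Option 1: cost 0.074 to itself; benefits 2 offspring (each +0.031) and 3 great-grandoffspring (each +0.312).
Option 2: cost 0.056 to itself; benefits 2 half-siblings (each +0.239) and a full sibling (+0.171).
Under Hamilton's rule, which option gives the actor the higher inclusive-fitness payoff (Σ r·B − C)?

Option 2

Option 1: r to an offspring = 0.5.
Option 1: r to a great-grandoffspring = 0.125.
Option 1: Σ r·B − C = (2·0.5·0.031 + 3·0.125·0.312) − 0.074 = 0.074.
Option 2: r to a half-sibling = 0.25.
Option 2: r to a full sibling = 0.5.
Option 2: Σ r·B − C = (2·0.25·0.239 + 1·0.5·0.171) − 0.056 = 0.149.
Option 2 has the higher net inclusive-fitness payoff.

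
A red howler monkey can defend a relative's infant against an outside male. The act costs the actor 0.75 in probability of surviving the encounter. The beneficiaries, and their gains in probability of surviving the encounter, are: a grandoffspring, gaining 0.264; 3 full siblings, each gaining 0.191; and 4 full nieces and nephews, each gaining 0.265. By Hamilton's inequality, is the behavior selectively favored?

Hamilton's rule: the trait is favored when the sum of r·B over every recipient exceeds the actor's cost C.
r to a grandoffspring = 0.25 (two parent–offspring links: r = (1/2)^2 = 1/4).
r to a full sibling = 0.5 (full sibs share both parents — two paths of length 2: r = 2·(1/2)^2 = 1/2).
r to a full niece or nephew = 1/4 (full aunt/uncle↔niece/nephew: two paths of length 3 through the shared grandparent pair: r = 2·(1/2)^3 = 1/4).
Summing one r·B term per recipient: 1·0.25·0.264 + 3·0.5·0.191 + 4·0.25·0.265 = 0.6175.
0.6175 < 0.75: the indirect benefit is less than the cost.

No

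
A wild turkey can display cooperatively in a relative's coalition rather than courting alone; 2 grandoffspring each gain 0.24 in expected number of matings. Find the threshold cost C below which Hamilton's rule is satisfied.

0.12

r to a grandoffspring = 0.25 (two parent–offspring links: r = (1/2)^2 = 1/4).
Hamilton's rule: n·r·B > C, so the trait is favored while C < n·r·B = 2·0.25·0.24 = 0.12.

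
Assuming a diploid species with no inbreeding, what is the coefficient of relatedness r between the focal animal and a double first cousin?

Double first cousins share both grandparent pairs — four paths of length 4: r = 4·(1/2)^4 = 1/4.

0.25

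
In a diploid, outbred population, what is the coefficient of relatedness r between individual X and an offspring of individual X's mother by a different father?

Each parent–offspring link contributes a factor of 1/2, and independent paths through distinct common ancestors add.
Half-sibs share one parent — one path of length 2: r = (1/2)^2 = 1/4.

0.25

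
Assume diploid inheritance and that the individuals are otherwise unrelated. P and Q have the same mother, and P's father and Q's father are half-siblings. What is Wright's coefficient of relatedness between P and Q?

0.3125

Independent pedigree routes through distinct common ancestors add.
P and Q are related in two ways: half-sibs through their shared mother (r = 1/4) and half first cousins through their fathers (r = 1/16).
r = 1/4 + 1/16 = 0.3125.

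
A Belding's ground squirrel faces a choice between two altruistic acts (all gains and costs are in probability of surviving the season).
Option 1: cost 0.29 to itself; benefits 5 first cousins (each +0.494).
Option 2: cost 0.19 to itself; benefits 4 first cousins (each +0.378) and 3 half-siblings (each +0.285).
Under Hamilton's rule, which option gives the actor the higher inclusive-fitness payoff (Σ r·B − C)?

Option 2

Option 1: r to a first cousin = 0.125.
Option 1: Σ r·B − C = (5·0.125·0.494) − 0.29 = 0.01875.
Option 2: r to a first cousin = 0.125.
Option 2: r to a half-sibling = 0.25.
Option 2: Σ r·B − C = (4·0.125·0.378 + 3·0.25·0.285) − 0.19 = 0.21275.
Option 2 has the higher net inclusive-fitness payoff.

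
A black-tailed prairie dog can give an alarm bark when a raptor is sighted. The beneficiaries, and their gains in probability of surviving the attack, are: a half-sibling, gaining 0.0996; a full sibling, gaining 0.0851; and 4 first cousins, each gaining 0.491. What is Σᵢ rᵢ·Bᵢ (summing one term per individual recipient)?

0.31295

r to a half-sibling = 0.25 (half-sibs share one parent — one path of length 2: r = (1/2)^2 = 1/4).
r to a full sibling = 0.5 (full sibs share both parents — two paths of length 2: r = 2·(1/2)^2 = 1/2).
r to a first cousin = 1/8 (first cousins share one grandparent pair — two paths of length 4: r = 2·(1/2)^4 = 1/8).
Summing one r·B term per recipient: 1·0.25·0.0996 + 1·0.5·0.0851 + 4·0.125·0.491 = 0.31295.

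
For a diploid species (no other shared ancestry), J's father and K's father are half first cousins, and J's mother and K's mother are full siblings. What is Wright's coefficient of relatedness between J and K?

Independent pedigree routes through distinct common ancestors add.
J and K are related in two ways: half second cousins through their fathers (r = 1/64) and first cousins through their mothers (r = 1/8).
r = 1/64 + 1/8 = 9/64 = 0.140625.

0.140625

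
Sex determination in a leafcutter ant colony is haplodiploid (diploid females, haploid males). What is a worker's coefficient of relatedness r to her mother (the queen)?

One meiotic link between diploid queen and diploid daughter: r = 1/2.

0.5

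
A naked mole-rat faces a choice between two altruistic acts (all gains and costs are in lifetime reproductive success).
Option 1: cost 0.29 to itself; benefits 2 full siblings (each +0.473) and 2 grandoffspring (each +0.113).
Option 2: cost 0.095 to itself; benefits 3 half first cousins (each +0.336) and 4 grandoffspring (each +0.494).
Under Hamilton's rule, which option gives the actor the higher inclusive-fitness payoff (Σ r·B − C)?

Option 2

Option 1: r to a full sibling = 0.5.
Option 1: r to a grandoffspring = 0.25.
Option 1: Σ r·B − C = (2·0.5·0.473 + 2·0.25·0.113) − 0.29 = 0.2395.
Option 2: r to a half first cousin = 0.0625.
Option 2: r to a grandoffspring = 0.25.
Option 2: Σ r·B − C = (3·0.0625·0.336 + 4·0.25·0.494) − 0.095 = 0.462.
Option 2 has the higher net inclusive-fitness payoff.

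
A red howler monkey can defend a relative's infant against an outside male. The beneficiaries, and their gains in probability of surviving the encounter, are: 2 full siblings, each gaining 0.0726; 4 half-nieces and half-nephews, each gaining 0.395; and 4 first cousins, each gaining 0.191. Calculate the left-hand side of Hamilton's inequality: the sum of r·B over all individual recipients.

r to a full sibling = 1/2 (full sibs share both parents — two paths of length 2: r = 2·(1/2)^2 = 1/2).
r to a half-niece or half-nephew = 1/8 (half-aunt/uncle↔niece/nephew: one path of length 3: r = (1/2)^3 = 1/8).
r to a first cousin = 0.125 (first cousins share one grandparent pair — two paths of length 4: r = 2·(1/2)^4 = 1/8).
Summing one r·B term per recipient: 2·0.5·0.0726 + 4·0.125·0.395 + 4·0.125·0.191 = 0.3656.

0.3656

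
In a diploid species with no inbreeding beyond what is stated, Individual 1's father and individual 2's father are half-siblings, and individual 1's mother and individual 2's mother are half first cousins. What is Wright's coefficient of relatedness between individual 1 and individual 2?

Relatedness sums over independent paths through distinct common ancestors.
Individual 1 and individual 2 are related in two ways: half first cousins through their fathers (r = 1/16) and half second cousins through their mothers (r = 1/64).
r = 1/16 + 1/64 = 0.078125.

0.078125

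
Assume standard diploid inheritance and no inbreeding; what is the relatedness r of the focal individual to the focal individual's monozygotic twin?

Each parent–offspring link contributes a factor of 1/2, and independent paths through distinct common ancestors add.
Monozygotic twins share every allele identical by descent: r = 1.

1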